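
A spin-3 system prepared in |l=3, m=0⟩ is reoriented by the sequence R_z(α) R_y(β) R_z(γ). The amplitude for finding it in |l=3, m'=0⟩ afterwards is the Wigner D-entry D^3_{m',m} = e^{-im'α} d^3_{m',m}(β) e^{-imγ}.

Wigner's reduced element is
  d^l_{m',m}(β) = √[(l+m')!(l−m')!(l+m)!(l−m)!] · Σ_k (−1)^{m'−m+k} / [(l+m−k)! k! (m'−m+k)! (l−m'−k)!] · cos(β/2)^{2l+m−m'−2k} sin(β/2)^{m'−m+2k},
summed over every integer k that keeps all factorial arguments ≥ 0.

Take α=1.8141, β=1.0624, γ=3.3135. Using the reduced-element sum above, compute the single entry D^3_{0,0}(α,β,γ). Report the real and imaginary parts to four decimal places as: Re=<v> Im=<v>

Re=-0.4418 Im=0.0000

First d^3_{0,0}(β=1.0624), then the phase factors e^{-i(0)α} and e^{-i(0)γ}:
c=cos(1.0624/2)=0.862200, s=sin(1.0624/2)=0.506568; N=√[6·6·6·6]=36.000000
Admissible k: 0..3 (factorial args all ≥0)
  k=0: (−1)^0·36.0000/(36)·0.8622^6·0.5066^0 = +0.410816
  k=1: (−1)^1·36.0000/(4)·0.8622^4·0.5066^2 = -1.276293
  k=2: (−1)^2·36.0000/(4)·0.8622^2·0.5066^4 = +0.440566
  k=3: (−1)^3·36.0000/(36)·0.8622^0·0.5066^6 = -0.016898
d^3_{0,0}(1.0624) = +0.410816 -1.276293 +0.440566 -0.016898 = -0.441809
Attach z-rotation phases: D = e^{-i(0)(1.8141)}·(-0.441809)·e^{-i(0)(3.3135)} = -0.441809+0.000000i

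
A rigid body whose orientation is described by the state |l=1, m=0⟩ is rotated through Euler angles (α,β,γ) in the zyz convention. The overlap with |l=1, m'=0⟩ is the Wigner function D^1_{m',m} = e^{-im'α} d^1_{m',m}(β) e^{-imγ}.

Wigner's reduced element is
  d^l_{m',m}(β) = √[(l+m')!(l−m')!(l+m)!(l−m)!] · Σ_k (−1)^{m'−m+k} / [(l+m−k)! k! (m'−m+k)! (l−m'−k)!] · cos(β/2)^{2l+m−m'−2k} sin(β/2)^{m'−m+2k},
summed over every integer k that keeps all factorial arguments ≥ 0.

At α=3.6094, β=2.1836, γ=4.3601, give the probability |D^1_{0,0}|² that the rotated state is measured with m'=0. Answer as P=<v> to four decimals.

First d^1_{0,0}(β=2.1836), then the phase factors e^{-i(0)α} and e^{-i(0)γ}:
Half-angle: c=0.460889, s=0.887458. N=√(1·1·1·1)=1.000000
Admissible k: 0..1 (factorial args all ≥0)
  k=0: (−1)^0·1.0000/(1)·0.4609^2·0.8875^0 = +0.212418
  k=1: (−1)^1·1.0000/(1)·0.4609^0·0.8875^2 = -0.787582
d^1_{0,0}(2.1836) = +0.212418 -0.787582 = -0.575163
|D^1_{0,0}|² = |d^1_{0,0}(β)|² = (-0.575163)² = 0.330813 (the z-rotation phases have unit modulus)

P=0.3308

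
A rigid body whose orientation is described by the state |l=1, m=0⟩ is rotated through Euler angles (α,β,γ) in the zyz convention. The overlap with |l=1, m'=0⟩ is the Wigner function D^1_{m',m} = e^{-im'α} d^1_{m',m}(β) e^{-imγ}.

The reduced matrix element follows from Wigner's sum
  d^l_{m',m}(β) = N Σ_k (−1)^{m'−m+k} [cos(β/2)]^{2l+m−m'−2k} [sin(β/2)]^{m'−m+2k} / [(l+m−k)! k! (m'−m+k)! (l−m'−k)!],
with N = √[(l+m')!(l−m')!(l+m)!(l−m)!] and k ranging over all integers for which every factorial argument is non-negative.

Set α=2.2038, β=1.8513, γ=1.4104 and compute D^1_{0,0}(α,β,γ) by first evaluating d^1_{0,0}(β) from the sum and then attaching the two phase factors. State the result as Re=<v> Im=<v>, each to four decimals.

D^1_{0,0}(2.2038,1.8513,1.4104) = e^{-i·0·2.2038}·d^1_{0,0}(1.8513)·e^{-i·0·1.4104}. Compute d first:
Half-angle: c=0.601315, s=0.799012. N=√(1·1·1·1)=1.000000
k: max(0,(0)−(0))=0 … min(1+(0),1−(0))=1
  k=0: (−1)^0·1.0000/(1)·0.6013^2·0.7990^0 = +0.361580
  k=1: (−1)^1·1.0000/(1)·0.6013^0·0.7990^2 = -0.638420
d^1_{0,0}(1.8513) = +0.361580 -0.638420 = -0.276840
Attach z-rotation phases: D = e^{-i(0)(2.2038)}·(-0.276840)·e^{-i(0)(1.4104)} = -0.276840+0.000000i

Re=-0.2768 Im=0.0000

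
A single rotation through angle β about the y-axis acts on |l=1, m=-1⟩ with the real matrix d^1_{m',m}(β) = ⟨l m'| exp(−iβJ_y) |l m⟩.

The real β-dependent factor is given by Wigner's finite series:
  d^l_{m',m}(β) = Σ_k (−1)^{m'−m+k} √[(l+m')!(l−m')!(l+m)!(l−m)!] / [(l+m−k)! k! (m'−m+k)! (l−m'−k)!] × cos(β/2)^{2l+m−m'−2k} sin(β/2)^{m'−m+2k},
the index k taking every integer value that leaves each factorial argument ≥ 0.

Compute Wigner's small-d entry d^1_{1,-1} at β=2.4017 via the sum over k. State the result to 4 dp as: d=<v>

d^1_{1,-1}(β=2.4017) via Wigner's sum:
With c≡cos(β/2)=0.361565 and s≡sin(β/2)=0.932347, N=[2·1·1·2]^{1/2}=2.000000
Admissible k: 0..0 (factorial args all ≥0)
  k=0: (−1)^2·2.0000/(2)·0.3616^0·0.9323^2 = +0.869270
d^1_{1,-1}(2.4017) = +0.869270

d=0.8693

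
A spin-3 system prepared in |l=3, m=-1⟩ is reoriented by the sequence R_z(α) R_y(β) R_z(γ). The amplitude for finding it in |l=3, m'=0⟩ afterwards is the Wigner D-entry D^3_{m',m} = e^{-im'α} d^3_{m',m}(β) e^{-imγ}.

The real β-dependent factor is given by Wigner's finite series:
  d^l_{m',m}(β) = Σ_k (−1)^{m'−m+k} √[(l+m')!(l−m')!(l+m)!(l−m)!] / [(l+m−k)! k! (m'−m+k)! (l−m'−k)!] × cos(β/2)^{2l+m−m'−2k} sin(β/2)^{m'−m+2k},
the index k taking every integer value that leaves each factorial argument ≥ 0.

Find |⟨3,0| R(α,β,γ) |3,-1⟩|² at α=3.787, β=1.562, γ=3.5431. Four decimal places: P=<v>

D^3_{0,-1}(3.787,1.562,3.5431) = e^{-i·0·3.787}·d^3_{0,-1}(1.562)·e^{-i·-1·3.5431}. Compute d first:
Half-angle: c=0.710210, s=0.703990. N=√(6·6·2·24)=41.569219
k∈{0,1,2} keeps every argument non-negative
  k=0: (−1)^1·41.5692/(12)·0.7102^5·0.7040^1 = -0.440647
  k=1: (−1)^2·41.5692/(4)·0.7102^3·0.7040^3 = +1.298887
  k=2: (−1)^3·41.5692/(12)·0.7102^1·0.7040^5 = -0.425412
d^3_{0,-1}(1.562) = -0.440647 +1.298887 -0.425412 = +0.432828
|D^3_{0,-1}|² = |d^3_{0,-1}(β)|² = (+0.432828)² = 0.187340 (the z-rotation phases have unit modulus)

P=0.1873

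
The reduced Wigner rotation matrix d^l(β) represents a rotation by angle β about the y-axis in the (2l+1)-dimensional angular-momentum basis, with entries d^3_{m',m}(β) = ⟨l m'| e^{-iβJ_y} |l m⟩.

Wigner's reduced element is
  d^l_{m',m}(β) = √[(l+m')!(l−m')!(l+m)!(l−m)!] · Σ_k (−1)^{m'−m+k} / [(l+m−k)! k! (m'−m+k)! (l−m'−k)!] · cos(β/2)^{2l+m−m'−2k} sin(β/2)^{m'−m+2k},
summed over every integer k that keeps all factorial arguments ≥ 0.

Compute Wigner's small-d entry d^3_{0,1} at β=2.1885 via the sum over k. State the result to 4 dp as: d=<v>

d^3_{0,1}(β=2.1885) via Wigner's sum:
Half-angle: c=0.458713, s=0.888584. N=√(6·6·24·2)=41.569219
Admissible k: 1..3 (factorial args all ≥0)
  k=1: (−1)^0·41.5692/(12)·0.4587^5·0.8886^1 = +0.062517
  k=2: (−1)^1·41.5692/(4)·0.4587^3·0.8886^3 = -0.703771
  k=3: (−1)^2·41.5692/(12)·0.4587^1·0.8886^5 = +0.880289
d^3_{0,1}(2.1885) = +0.062517 -0.703771 +0.880289 = +0.239035

d=0.2390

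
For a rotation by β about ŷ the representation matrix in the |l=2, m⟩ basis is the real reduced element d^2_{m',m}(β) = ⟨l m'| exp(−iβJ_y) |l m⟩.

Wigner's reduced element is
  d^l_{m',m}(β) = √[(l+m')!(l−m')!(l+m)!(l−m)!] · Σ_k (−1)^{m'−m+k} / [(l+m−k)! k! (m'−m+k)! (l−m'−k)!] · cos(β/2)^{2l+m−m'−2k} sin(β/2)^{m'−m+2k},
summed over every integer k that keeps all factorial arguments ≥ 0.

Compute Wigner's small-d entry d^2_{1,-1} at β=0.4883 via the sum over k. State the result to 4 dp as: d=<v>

d^2_{1,-1}(β=0.4883) via Wigner's sum:
With c≡cos(β/2)=0.970343 and s≡sin(β/2)=0.241732, N=[6·1·1·6]^{1/2}=6.000000
The bounds max(0,m−m')=0 and min(l+m,l−m')=1 give 2 terms
  k=0: (−1)^2·6.0000/(2)·0.9703^2·0.2417^2 = +0.165059
  k=1: (−1)^3·6.0000/(6)·0.9703^0·0.2417^4 = -0.003415
d^2_{1,-1}(0.4883) = +0.165059 -0.003415 = +0.161644

d=0.1616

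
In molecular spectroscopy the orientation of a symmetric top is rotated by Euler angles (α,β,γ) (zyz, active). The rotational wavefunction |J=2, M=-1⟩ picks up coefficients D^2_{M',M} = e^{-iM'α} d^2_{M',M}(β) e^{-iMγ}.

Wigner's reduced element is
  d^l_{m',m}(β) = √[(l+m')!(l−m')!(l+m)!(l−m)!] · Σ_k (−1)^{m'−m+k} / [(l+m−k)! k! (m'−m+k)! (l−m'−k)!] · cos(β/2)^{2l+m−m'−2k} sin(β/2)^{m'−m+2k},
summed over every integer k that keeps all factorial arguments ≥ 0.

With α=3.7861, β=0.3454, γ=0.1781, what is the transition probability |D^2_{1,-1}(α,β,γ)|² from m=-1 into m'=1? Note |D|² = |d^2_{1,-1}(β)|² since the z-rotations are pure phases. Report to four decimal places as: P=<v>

P=0.0072

Split into d^2_{1,-1}(β=0.3454) × two z-phases.
With c≡cos(β/2)=0.985124 and s≡sin(β/2)=0.171843, N=[6·1·1·6]^{1/2}=6.000000
k∈{0,1} keeps every argument non-negative
  k=0: (−1)^2·6.0000/(2)·0.9851^2·0.1718^2 = +0.085974
  k=1: (−1)^3·6.0000/(6)·0.9851^0·0.1718^4 = -0.000872
d^2_{1,-1}(0.3454) = +0.085974 -0.000872 = +0.085102
|D^2_{1,-1}|² = |d^2_{1,-1}(β)|² = (+0.085102)² = 0.007242 (the z-rotation phases have unit modulus)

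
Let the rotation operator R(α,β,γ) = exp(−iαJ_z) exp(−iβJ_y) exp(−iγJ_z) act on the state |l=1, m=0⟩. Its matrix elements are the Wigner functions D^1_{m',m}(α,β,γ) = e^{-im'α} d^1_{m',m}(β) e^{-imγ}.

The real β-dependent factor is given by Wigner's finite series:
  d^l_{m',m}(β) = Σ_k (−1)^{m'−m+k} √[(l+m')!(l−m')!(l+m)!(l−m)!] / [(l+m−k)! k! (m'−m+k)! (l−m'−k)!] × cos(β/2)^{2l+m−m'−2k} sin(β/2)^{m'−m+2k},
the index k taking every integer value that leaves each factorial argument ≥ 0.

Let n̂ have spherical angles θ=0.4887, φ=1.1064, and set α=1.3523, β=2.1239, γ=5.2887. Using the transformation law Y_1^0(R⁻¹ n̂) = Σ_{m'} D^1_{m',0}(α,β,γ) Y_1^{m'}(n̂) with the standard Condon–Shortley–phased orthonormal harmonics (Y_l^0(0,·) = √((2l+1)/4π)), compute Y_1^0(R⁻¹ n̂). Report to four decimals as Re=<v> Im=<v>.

Re=-0.0373 Im=0.0000

Need the full column D^1_{m',0} for m'=−1..1 at α=1.3523, β=2.1239, γ=5.2887.
cos(β/2)=0.487170, sin(β/2)=0.873307
d^1_{-1,0}: single k=1 term ⇒ +0.601676;  D = +0.130420+0.587371i
d^1_{0,0}: k∈[0..1] ⇒ +0.237335 -0.762665 = -0.525331;  D = -0.525331+0.000000i
d^1_{1,0}: single k=0 term ⇒ -0.601676;  D = -0.130420+0.587371i
Y_1^{m'}(θ=0.4887,φ=1.1064) and Σ D·Y over m':
  (+0.1304+0.5874i)·(+0.0726-0.1450i)  (-0.5253+0.0000i)·(+0.4314+0.0000i)  (-0.1304+0.5874i)·(-0.0726-0.1450i)
Y_1^0(R⁻¹ n̂) = -0.037318+0.000000i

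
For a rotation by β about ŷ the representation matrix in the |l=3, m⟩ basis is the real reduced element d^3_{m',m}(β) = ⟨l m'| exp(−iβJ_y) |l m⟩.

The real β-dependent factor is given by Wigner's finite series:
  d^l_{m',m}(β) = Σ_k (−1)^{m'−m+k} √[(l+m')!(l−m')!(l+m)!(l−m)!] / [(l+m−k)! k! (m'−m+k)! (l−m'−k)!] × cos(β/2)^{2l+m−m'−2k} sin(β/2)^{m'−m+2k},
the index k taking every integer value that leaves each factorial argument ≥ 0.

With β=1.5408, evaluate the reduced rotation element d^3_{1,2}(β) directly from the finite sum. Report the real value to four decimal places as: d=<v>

d=-0.3703

d^3_{1,2}(β=1.5408) via Wigner's sum:
c=cos(1.5408/2)=0.717632, s=sin(1.5408/2)=0.696422; N=√[24·2·120·1]=75.894664
k: max(0,(2)−(1))=1 … min(3+(2),3−(1))=2
  k=1: (−1)^0·75.8947/(24)·0.7176^5·0.6964^1 = +0.419162
  k=2: (−1)^1·75.8947/(12)·0.7176^3·0.6964^3 = -0.789503
d^3_{1,2}(1.5408) = +0.419162 -0.789503 = -0.370341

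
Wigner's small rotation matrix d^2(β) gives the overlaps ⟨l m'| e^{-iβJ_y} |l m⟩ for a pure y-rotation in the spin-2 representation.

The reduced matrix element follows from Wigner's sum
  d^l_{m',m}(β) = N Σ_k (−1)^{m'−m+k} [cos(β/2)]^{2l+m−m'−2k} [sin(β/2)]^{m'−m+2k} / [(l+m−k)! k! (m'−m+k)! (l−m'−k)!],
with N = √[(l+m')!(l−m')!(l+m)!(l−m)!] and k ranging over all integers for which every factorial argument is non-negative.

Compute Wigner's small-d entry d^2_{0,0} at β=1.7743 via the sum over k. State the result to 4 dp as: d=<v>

d^2_{0,0}(β=1.7743) via Wigner's sum:
With c≡cos(β/2)=0.631624 and s≡sin(β/2)=0.775275, N=[2·2·2·2]^{1/2}=4.000000
k∈{0,1,2} keeps every argument non-negative
  k=0: (−1)^0·4.0000/(4)·0.6316^4·0.7753^0 = +0.159160
  k=1: (−1)^1·4.0000/(1)·0.6316^2·0.7753^2 = -0.959155
  k=2: (−1)^2·4.0000/(4)·0.6316^0·0.7753^4 = +0.361262
d^2_{0,0}(1.7743) = +0.159160 -0.959155 +0.361262 = -0.438732

d=-0.4387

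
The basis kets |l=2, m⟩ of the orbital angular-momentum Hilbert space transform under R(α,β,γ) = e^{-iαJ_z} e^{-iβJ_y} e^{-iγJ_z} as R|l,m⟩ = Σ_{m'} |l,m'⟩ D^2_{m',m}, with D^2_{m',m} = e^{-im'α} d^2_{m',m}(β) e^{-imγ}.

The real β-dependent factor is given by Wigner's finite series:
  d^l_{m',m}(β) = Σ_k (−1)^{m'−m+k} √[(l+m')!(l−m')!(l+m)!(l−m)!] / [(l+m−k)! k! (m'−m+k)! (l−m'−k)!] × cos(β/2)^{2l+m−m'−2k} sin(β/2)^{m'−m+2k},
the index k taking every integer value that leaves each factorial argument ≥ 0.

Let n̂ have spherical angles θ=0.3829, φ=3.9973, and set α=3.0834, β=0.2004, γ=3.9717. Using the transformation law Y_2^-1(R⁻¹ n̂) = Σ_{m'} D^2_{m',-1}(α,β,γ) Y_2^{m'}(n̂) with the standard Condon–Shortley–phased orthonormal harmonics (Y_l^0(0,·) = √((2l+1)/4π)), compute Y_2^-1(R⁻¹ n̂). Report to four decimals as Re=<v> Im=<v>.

Need the full column D^2_{m',-1} for m'=−2..2 at α=3.0834, β=0.2004, γ=3.9717.
cos(β/2)=0.994984, sin(β/2)=0.100032
d^2_{-2,-1}: single k=1 term ⇒ +0.197069;  D = -0.148971-0.129012i
d^2_{-1,-1}: k∈[0..1] ⇒ +0.980087 -0.029719 = +0.950368;  D = +0.681011+0.662890i
d^2_{0,-1}: k∈[0..1] ⇒ -0.241360 +0.002440 = -0.238920;  D = +0.161223+0.176324i
d^2_{1,-1}: k∈[0..1] ⇒ +0.029719 -0.000100 = +0.029619;  D = +0.018682+0.022984i
d^2_{2,-1}: single k=0 term ⇒ -0.001992;  D = +0.001164+0.001616i
Y_2^{m'}(θ=0.3829,φ=3.9973) and Σ D·Y over m':
  (-0.1490-0.1290i)·(-0.0076-0.0534i)  (+0.6810+0.6629i)·(-0.1755+0.2021i)  (+0.1612+0.1763i)·(+0.4987+0.0000i)  (+0.0187+0.0230i)·(+0.1755+0.2021i)  (+0.0012+0.0016i)·(-0.0076+0.0534i)
Y_2^-1(R⁻¹ n̂) = -0.180371+0.126019i

Re=-0.1804 Im=0.1260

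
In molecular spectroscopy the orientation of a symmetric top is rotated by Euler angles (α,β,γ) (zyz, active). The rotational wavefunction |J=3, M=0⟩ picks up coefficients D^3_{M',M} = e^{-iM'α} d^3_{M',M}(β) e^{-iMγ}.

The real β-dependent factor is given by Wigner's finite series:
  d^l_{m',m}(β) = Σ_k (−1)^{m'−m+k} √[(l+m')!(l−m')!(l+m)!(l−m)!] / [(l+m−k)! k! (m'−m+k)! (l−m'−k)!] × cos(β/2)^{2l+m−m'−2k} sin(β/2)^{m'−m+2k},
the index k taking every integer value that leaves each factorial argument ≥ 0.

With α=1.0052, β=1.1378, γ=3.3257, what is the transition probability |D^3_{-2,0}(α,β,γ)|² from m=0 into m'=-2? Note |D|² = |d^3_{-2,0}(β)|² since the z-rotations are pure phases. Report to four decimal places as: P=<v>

P=0.2241

Split into d^3_{-2,0}(β=1.1378) × two z-phases.
With c≡cos(β/2)=0.842494 and s≡sin(β/2)=0.538706, N=[1·120·6·6]^{1/2}=65.726707
Admissible k: 2..3 (factorial args all ≥0)
  k=2: (−1)^0·65.7267/(12)·0.8425^4·0.5387^2 = +0.800813
  k=3: (−1)^1·65.7267/(12)·0.8425^2·0.5387^4 = -0.327416
d^3_{-2,0}(1.1378) = +0.800813 -0.327416 = +0.473397
|D^3_{-2,0}|² = |d^3_{-2,0}(β)|² = (+0.473397)² = 0.224104 (the z-rotation phases have unit modulus)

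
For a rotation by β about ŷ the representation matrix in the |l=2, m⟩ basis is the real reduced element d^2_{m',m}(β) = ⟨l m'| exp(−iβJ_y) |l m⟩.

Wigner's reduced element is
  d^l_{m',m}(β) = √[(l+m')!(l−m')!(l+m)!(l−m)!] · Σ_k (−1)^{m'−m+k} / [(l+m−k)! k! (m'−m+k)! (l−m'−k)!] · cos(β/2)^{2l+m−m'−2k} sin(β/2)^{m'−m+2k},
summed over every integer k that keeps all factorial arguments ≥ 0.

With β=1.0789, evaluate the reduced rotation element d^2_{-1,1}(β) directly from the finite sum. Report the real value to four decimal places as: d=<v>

d=0.5131

d^2_{-1,1}(β=1.0789) via Wigner's sum:
Half-angle: c=0.857991, s=0.513664. N=√(1·6·6·1)=6.000000
k∈{2,3} keeps every argument non-negative
  k=2: (−1)^0·6.0000/(2)·0.8580^2·0.5137^2 = +0.582701
  k=3: (−1)^1·6.0000/(6)·0.8580^0·0.5137^4 = -0.069617
d^2_{-1,1}(1.0789) = +0.582701 -0.069617 = +0.513083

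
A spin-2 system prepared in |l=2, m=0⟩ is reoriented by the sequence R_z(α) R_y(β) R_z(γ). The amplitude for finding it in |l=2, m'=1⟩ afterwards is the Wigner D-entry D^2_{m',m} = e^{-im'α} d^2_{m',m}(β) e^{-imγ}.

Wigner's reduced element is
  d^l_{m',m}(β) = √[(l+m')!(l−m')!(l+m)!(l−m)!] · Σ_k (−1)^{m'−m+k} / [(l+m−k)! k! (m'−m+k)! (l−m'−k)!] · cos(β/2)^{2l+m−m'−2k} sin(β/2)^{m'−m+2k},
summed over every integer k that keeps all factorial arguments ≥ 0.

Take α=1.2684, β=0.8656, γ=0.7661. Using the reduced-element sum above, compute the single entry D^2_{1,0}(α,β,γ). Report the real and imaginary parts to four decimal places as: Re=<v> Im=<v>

Split into d^2_{1,0}(β=0.8656) × two z-phases.
c=cos(0.8656/2)=0.907795, s=sin(0.8656/2)=0.419414; N=√[6·1·2·2]=4.898979
k∈{0,1} keeps every argument non-negative
  k=0: (−1)^1·4.8990/(2)·0.9078^3·0.4194^1 = -0.768568
  k=1: (−1)^2·4.8990/(2)·0.9078^1·0.4194^3 = +0.164056
d^2_{1,0}(0.8656) = -0.768568 +0.164056 = -0.604511
Attach z-rotation phases: D = e^{-i(1)(1.2684)}·(-0.604511)·e^{-i(0)(0.7661)} = -0.180029+0.577082i

Re=-0.1800 Im=0.5771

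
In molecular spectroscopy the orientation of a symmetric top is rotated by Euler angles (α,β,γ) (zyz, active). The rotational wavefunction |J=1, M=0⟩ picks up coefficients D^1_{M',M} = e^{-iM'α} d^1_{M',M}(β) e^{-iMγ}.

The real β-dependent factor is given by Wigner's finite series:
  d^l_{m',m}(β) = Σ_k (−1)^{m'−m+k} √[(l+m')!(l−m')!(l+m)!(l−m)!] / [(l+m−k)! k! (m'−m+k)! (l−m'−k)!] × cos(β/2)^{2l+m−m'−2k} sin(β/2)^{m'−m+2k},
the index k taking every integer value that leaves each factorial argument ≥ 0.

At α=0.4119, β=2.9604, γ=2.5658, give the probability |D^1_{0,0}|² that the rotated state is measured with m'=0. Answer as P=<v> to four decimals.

P=0.9675

First d^1_{0,0}(β=2.9604), then the phase factors e^{-i(0)α} and e^{-i(0)γ}:
c=cos(2.9604/2)=0.090472, s=sin(2.9604/2)=0.995899; N=√[1·1·1·1]=1.000000
Admissible k: 0..1 (factorial args all ≥0)
  k=0: (−1)^0·1.0000/(1)·0.0905^2·0.9959^0 = +0.008185
  k=1: (−1)^1·1.0000/(1)·0.0905^0·0.9959^2 = -0.991815
d^1_{0,0}(2.9604) = +0.008185 -0.991815 = -0.983629
|D^1_{0,0}|² = |d^1_{0,0}(β)|² = (-0.983629)² = 0.967527 (the z-rotation phases have unit modulus)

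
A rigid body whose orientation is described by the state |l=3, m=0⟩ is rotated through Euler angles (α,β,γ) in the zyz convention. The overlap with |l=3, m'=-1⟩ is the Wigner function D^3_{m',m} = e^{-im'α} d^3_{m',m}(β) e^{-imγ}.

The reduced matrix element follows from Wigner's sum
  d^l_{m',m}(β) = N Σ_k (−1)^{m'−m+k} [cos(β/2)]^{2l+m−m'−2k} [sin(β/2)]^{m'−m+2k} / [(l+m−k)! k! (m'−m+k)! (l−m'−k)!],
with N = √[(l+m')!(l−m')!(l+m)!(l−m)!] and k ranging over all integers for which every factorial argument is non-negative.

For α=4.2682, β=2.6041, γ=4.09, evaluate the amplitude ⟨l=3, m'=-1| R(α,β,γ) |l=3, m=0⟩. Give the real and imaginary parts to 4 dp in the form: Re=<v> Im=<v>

First d^3_{-1,0}(β=2.6041), then the phase factors e^{-i(-1)α} and e^{-i(0)γ}:
Half-angle: c=0.265523, s=0.964105. N=√(2·24·6·6)=41.569219
Admissible k: 1..3 (factorial args all ≥0)
  k=1: (−1)^0·41.5692/(12)·0.2655^5·0.9641^1 = +0.004408
  k=2: (−1)^1·41.5692/(4)·0.2655^3·0.9641^3 = -0.174337
  k=3: (−1)^2·41.5692/(12)·0.2655^1·0.9641^5 = +0.766149
d^3_{-1,0}(2.6041) = +0.004408 -0.174337 +0.766149 = +0.596220
D = (-0.429726-0.902959i)·(+0.596220)·(+1.000000+0.000000i) = -0.256211-0.538362i

Re=-0.2562 Im=-0.5384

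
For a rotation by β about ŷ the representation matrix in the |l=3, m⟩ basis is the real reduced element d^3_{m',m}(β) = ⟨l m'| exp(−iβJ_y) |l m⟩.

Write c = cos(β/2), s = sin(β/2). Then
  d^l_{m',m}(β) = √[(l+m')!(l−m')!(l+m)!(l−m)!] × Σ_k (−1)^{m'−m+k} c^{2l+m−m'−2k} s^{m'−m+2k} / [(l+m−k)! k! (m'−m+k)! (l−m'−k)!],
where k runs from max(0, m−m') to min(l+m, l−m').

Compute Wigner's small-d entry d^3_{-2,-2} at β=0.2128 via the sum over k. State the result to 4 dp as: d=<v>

d=0.9114

d^3_{-2,-2}(β=0.2128) via Wigner's sum:
c=cos(0.2128/2)=0.994345, s=sin(0.2128/2)=0.106199; N=√[1·120·1·120]=120.000000
k∈{0,1} keeps every argument non-negative
  k=0: (−1)^0·120.0000/(120)·0.9943^6·0.1062^0 = +0.966545
  k=1: (−1)^1·120.0000/(24)·0.9943^4·0.1062^2 = -0.055127
d^3_{-2,-2}(0.2128) = +0.966545 -0.055127 = +0.911419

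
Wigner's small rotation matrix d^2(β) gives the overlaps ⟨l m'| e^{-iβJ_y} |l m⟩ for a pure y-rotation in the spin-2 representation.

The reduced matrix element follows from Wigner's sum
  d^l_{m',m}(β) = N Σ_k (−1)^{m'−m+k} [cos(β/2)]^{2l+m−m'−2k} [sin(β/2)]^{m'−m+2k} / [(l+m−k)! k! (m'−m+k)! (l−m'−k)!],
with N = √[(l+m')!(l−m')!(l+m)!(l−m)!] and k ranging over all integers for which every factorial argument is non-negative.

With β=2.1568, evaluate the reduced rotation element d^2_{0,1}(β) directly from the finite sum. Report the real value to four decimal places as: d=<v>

d^2_{0,1}(β=2.1568) via Wigner's sum:
With c≡cos(β/2)=0.472739 and s≡sin(β/2)=0.881203, N=[2·2·6·1]^{1/2}=4.898979
k∈{1,2} keeps every argument non-negative
  k=1: (−1)^0·4.8990/(2)·0.4727^3·0.8812^1 = +0.228042
  k=2: (−1)^1·4.8990/(2)·0.4727^1·0.8812^3 = -0.792363
d^2_{0,1}(2.1568) = +0.228042 -0.792363 = -0.564321

d=-0.5643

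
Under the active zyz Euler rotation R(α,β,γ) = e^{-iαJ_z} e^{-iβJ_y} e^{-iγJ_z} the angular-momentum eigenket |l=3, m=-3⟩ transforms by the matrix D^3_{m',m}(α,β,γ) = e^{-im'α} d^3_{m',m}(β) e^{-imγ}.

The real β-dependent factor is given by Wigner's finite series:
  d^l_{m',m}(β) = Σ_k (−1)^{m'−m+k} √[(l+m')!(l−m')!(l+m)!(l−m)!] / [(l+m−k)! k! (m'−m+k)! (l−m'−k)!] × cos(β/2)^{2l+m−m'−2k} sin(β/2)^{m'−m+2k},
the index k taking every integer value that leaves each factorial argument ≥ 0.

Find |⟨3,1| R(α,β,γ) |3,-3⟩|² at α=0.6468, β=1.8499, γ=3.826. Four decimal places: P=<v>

P=0.3256

D^3_{1,-3}(0.6468,1.8499,3.826) = e^{-i·1·0.6468}·d^3_{1,-3}(1.8499)·e^{-i·-3·3.826}. Compute d first:
With c≡cos(β/2)=0.601875 and s≡sin(β/2)=0.798591, N=[24·2·1·720]^{1/2}=185.903201
Admissible k: 0..0 (factorial args all ≥0)
  k=0: (−1)^4·185.9032/(48)·0.6019^2·0.7986^4 = +0.570630
d^3_{1,-3}(1.8499) = +0.570630
|D^3_{1,-3}|² = |d^3_{1,-3}(β)|² = (+0.570630)² = 0.325618 (the z-rotation phases have unit modulus)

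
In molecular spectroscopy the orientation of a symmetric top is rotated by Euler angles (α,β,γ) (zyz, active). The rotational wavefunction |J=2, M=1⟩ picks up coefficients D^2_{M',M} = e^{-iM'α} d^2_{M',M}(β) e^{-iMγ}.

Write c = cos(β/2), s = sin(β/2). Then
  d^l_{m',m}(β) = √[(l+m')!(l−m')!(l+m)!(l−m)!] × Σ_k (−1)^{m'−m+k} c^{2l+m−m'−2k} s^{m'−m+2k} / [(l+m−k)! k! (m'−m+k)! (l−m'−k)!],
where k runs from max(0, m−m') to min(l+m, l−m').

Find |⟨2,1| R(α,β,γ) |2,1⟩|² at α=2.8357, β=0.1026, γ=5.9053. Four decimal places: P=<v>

P=0.9739

First d^2_{1,1}(β=0.1026), then the phase factors e^{-i(1)α} and e^{-i(1)γ}:
With c≡cos(β/2)=0.998684 and s≡sin(β/2)=0.051278, N=[6·1·6·1]^{1/2}=6.000000
k∈{0,1} keeps every argument non-negative
  k=0: (−1)^0·6.0000/(6)·0.9987^4·0.0513^0 = +0.994748
  k=1: (−1)^1·6.0000/(2)·0.9987^2·0.0513^2 = -0.007867
d^2_{1,1}(0.1026) = +0.994748 -0.007867 = +0.986881
|D^2_{1,1}|² = |d^2_{1,1}(β)|² = (+0.986881)² = 0.973934 (the z-rotation phases have unit modulus)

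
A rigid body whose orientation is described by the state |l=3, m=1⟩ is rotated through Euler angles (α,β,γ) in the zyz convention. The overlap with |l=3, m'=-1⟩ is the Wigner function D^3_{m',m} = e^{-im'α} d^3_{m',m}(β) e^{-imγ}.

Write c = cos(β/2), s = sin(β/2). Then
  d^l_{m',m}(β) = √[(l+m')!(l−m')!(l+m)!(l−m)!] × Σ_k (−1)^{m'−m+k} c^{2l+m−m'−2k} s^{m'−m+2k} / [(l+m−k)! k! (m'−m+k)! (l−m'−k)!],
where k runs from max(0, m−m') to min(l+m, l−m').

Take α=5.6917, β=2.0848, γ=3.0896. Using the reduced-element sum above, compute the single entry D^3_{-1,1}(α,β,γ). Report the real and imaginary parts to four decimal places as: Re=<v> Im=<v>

First d^3_{-1,1}(β=2.0848), then the phase factors e^{-i(-1)α} and e^{-i(1)γ}:
With c≡cos(β/2)=0.504149 and s≡sin(β/2)=0.863617, N=[2·24·24·2]^{1/2}=48.000000
k∈{2,3,4} keeps every argument non-negative
  k=2: (−1)^0·48.0000/(8)·0.5041^4·0.8636^2 = +0.289087
  k=3: (−1)^1·48.0000/(6)·0.5041^2·0.8636^4 = -1.131076
  k=4: (−1)^2·48.0000/(48)·0.5041^0·0.8636^6 = +0.414883
d^3_{-1,1}(2.0848) = +0.289087 -1.131076 +0.414883 = -0.427106
D = (+0.830113-0.557595i)·(-0.427106)·(-0.998649-0.051969i) = +0.366444-0.219404i

Re=0.3664 Im=-0.2194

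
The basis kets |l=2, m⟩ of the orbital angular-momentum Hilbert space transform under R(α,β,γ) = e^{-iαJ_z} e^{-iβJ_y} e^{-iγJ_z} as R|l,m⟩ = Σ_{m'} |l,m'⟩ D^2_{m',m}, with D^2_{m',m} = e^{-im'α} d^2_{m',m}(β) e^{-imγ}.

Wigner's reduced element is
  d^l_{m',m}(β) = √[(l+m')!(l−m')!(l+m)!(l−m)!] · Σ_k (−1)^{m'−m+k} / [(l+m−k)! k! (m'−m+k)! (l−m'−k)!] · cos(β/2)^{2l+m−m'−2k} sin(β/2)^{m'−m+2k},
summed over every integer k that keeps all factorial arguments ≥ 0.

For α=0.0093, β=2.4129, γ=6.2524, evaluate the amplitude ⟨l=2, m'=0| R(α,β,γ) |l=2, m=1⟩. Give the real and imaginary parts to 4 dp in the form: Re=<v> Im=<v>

Re=-0.6082 Im=-0.0187

Split into d^2_{0,1}(β=2.4129) × two z-phases.
c=cos(2.4129/2)=0.356339, s=sin(2.4129/2)=0.934357; N=√[2·2·6·1]=4.898979
k: max(0,(1)−(0))=1 … min(2+(1),2−(0))=2
  k=1: (−1)^0·4.8990/(2)·0.3563^3·0.9344^1 = +0.103556
  k=2: (−1)^1·4.8990/(2)·0.3563^1·0.9344^3 = -0.711995
d^2_{0,1}(2.4129) = +0.103556 -0.711995 = -0.608438
Attach z-rotation phases: D = e^{-i(0)(0.0093)}·(-0.608438)·e^{-i(1)(6.2524)} = -0.608150-0.018728i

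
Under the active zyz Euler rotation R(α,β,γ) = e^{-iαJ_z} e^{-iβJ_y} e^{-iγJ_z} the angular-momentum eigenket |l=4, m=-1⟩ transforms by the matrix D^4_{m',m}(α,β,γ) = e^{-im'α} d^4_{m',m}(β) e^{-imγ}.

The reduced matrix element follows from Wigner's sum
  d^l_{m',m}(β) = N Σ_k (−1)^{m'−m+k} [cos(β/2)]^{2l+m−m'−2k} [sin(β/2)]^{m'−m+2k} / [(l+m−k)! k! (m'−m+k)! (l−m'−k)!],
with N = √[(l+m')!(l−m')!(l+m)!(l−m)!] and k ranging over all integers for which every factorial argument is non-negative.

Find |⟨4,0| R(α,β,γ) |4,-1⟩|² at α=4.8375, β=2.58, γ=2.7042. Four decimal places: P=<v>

D^4_{0,-1}(4.8375,2.58,2.7042) = e^{-i·0·4.8375}·d^4_{0,-1}(2.58)·e^{-i·-1·2.7042}. Compute d first:
c=cos(2.58/2)=0.277121, s=sin(2.58/2)=0.960835; N=√[24·24·6·120]=643.987578
k: max(0,(-1)−(0))=0 … min(4+(-1),4−(0))=3
  k=0: (−1)^1·643.9876/(144)·0.2771^7·0.9608^1 = -0.000539
  k=1: (−1)^2·643.9876/(24)·0.2771^5·0.9608^3 = +0.038901
  k=2: (−1)^3·643.9876/(24)·0.2771^3·0.9608^5 = -0.467647
  k=3: (−1)^4·643.9876/(144)·0.2771^1·0.9608^7 = +0.936971
d^4_{0,-1}(2.58) = -0.000539 +0.038901 -0.467647 +0.936971 = +0.507685
|D^4_{0,-1}|² = |d^4_{0,-1}(β)|² = (+0.507685)² = 0.257745 (the z-rotation phases have unit modulus)

P=0.2577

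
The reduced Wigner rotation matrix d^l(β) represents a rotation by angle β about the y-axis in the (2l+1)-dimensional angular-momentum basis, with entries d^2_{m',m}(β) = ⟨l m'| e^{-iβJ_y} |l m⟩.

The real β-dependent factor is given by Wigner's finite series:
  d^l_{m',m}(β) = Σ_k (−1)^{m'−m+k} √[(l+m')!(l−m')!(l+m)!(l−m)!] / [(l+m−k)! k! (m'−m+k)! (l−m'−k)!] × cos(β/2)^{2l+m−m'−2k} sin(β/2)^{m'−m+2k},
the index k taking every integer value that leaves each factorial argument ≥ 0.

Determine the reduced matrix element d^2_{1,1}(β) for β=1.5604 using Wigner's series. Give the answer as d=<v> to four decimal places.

d^2_{1,1}(β=1.5604) via Wigner's sum:
c=cos(1.5604/2)=0.710773, s=sin(1.5604/2)=0.703422; N=√[6·1·6·1]=6.000000
Admissible k: 0..1 (factorial args all ≥0)
  k=0: (−1)^0·6.0000/(6)·0.7108^4·0.7034^0 = +0.255225
  k=1: (−1)^1·6.0000/(2)·0.7108^2·0.7034^2 = -0.749919
d^2_{1,1}(1.5604) = +0.255225 -0.749919 = -0.494694

d=-0.4947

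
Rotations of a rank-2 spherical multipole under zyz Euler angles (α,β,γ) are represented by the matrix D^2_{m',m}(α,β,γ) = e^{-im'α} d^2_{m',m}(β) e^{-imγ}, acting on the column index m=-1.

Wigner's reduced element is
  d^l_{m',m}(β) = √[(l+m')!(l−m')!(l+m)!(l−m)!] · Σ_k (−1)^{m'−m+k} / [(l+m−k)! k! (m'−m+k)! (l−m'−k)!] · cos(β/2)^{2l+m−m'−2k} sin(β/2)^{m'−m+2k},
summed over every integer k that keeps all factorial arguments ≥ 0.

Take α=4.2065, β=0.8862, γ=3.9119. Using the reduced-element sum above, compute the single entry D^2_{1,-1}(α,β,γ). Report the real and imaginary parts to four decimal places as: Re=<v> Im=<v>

Re=0.3984 Im=-0.1209

D^2_{1,-1}(4.2065,0.8862,3.9119) = e^{-i·1·4.2065}·d^2_{1,-1}(0.8862)·e^{-i·-1·3.9119}. Compute d first:
c=cos(0.8862/2)=0.903427, s=sin(0.8862/2)=0.428742; N=√[6·1·1·6]=6.000000
k∈{0,1} keeps every argument non-negative
  k=0: (−1)^2·6.0000/(2)·0.9034^2·0.4287^2 = +0.450090
  k=1: (−1)^3·6.0000/(6)·0.9034^0·0.4287^4 = -0.033790
d^2_{1,-1}(0.8862) = +0.450090 -0.033790 = +0.416301
Phases: e^{-i·(1)·4.2065}=-0.484585+0.874744i, e^{-i·(-1)·3.9119}=-0.717697-0.696356i ⇒ D=+0.398366-0.120876i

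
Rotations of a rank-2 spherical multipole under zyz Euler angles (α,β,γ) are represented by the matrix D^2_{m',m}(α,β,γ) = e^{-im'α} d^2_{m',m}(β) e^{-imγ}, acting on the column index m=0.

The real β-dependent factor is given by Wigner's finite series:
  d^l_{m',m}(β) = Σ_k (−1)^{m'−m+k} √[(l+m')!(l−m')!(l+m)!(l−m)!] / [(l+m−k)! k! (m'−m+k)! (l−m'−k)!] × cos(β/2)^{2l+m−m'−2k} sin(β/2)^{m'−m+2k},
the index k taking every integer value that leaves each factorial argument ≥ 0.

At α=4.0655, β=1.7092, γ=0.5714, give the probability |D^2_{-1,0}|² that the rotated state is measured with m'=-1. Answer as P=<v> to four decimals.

P=0.0280

Split into d^2_{-1,0}(β=1.7092) × two z-phases.
c=cos(1.7092/2)=0.656520, s=sin(1.7092/2)=0.754308; N=√[1·6·2·2]=4.898979
k: max(0,(0)−(-1))=1 … min(2+(0),2−(-1))=2
  k=1: (−1)^0·4.8990/(2)·0.6565^3·0.7543^1 = +0.522840
  k=2: (−1)^1·4.8990/(2)·0.6565^1·0.7543^3 = -0.690193
d^2_{-1,0}(1.7092) = +0.522840 -0.690193 = -0.167353
|D^2_{-1,0}|² = |d^2_{-1,0}(β)|² = (-0.167353)² = 0.028007 (the z-rotation phases have unit modulus)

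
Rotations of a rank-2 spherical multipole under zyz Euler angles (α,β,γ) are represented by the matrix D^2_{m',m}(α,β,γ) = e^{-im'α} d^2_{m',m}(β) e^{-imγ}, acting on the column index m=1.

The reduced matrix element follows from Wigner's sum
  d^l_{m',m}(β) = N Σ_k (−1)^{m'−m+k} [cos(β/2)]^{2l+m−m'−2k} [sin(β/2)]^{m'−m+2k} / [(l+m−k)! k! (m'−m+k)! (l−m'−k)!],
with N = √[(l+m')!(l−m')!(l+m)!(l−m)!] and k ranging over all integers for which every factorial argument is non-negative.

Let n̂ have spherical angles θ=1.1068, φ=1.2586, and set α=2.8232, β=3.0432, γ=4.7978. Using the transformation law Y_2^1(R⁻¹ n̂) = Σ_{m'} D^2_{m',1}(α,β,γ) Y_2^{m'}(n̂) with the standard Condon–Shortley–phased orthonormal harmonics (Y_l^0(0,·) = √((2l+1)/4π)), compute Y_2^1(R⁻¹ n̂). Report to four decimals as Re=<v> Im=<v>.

Re=0.3047 Im=-0.0432

Need the full column D^2_{m',1} for m'=−2..2 at α=2.8232, β=3.0432, γ=4.7978.
cos(β/2)=0.049176, sin(β/2)=0.998790
d^2_{-2,1}: single k=3 term ⇒ +0.097996;  D = +0.064779+0.073532i
d^2_{-1,1}: k∈[2..3] ⇒ +0.007237 -0.995169 = -0.987932;  D = +0.388177+0.908475i
d^2_{0,1}: k∈[1..2] ⇒ +0.000291 -0.120021 = -0.119730;  D = -0.010214-0.119293i
d^2_{1,1}: k∈[0..1] ⇒ +0.000006 -0.007237 = -0.007232;  D = -0.001670+0.007036i
d^2_{2,1}: single k=0 term ⇒ -0.000238;  D = +0.000124-0.000202i
Y_2^{m'}(θ=1.1068,φ=1.2586) and Σ D·Y over m':
  (+0.0648+0.0735i)·(-0.2506-0.1806i)  (+0.3882+0.9085i)·(+0.0950-0.2942i)  (-0.0102-0.1193i)·(-0.1259+0.0000i)  (-0.0017+0.0070i)·(-0.0950-0.2942i)  (+0.0001-0.0002i)·(-0.2506+0.1806i)
Y_2^1(R⁻¹ n̂) = +0.304733-0.043155i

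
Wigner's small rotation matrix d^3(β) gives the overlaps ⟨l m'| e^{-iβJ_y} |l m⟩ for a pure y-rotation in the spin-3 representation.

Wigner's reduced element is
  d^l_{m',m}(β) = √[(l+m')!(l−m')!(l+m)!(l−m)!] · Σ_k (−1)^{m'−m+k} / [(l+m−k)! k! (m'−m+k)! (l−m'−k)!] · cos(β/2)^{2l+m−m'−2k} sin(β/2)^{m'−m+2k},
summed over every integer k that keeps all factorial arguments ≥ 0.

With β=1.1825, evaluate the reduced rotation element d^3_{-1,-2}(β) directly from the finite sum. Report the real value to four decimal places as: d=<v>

d=-0.0685

d^3_{-1,-2}(β=1.1825) via Wigner's sum:
c=cos(1.1825/2)=0.830245, s=sin(1.1825/2)=0.557399; N=√[2·24·1·120]=75.894664
k: max(0,(-2)−(-1))=0 … min(3+(-2),3−(-1))=1
  k=0: (−1)^1·75.8947/(24)·0.8302^5·0.5574^1 = -0.695339
  k=1: (−1)^2·75.8947/(12)·0.8302^3·0.5574^3 = +0.626826
d^3_{-1,-2}(1.1825) = -0.695339 +0.626826 = -0.068513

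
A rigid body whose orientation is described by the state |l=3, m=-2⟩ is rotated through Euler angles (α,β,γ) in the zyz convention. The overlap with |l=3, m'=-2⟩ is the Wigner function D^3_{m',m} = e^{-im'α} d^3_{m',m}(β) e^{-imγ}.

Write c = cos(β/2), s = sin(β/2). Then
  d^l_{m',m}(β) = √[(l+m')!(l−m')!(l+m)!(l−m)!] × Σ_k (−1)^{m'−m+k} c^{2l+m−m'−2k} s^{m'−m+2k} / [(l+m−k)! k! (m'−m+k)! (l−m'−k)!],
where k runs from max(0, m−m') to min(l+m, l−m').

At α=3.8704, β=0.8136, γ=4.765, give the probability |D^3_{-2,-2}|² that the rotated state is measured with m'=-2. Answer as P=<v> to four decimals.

Split into d^3_{-2,-2}(β=0.8136) × two z-phases.
Half-angle: c=0.918392, s=0.395673. N=√(1·120·1·120)=120.000000
k∈{0,1} keeps every argument non-negative
  k=0: (−1)^0·120.0000/(120)·0.9184^6·0.3957^0 = +0.600023
  k=1: (−1)^1·120.0000/(24)·0.9184^4·0.3957^2 = -0.556870
d^3_{-2,-2}(0.8136) = +0.600023 -0.556870 = +0.043153
|D^3_{-2,-2}|² = |d^3_{-2,-2}(β)|² = (+0.043153)² = 0.001862 (the z-rotation phases have unit modulus)

P=0.0019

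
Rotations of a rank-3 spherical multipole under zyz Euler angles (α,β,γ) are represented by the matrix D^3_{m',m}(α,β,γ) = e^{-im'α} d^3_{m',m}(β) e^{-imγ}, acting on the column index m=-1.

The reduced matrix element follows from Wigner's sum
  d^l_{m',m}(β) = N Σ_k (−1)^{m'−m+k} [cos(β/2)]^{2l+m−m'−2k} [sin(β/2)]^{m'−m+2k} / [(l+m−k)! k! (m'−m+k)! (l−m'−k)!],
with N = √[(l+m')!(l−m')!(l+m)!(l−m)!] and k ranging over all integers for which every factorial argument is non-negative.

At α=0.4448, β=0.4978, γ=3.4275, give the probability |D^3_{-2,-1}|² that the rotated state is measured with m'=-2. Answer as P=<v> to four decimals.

P=0.3365

D^3_{-2,-1}(0.4448,0.4978,3.4275) = e^{-i·-2·0.4448}·d^3_{-2,-1}(0.4978)·e^{-i·-1·3.4275}. Compute d first:
Half-angle: c=0.969184, s=0.246338. N=√(1·120·2·24)=75.894664
Admissible k: 1..2 (factorial args all ≥0)
  k=1: (−1)^0·75.8947/(24)·0.9692^5·0.2463^1 = +0.666135
  k=2: (−1)^1·75.8947/(12)·0.9692^3·0.2463^3 = -0.086068
d^3_{-2,-1}(0.4978) = +0.666135 -0.086068 = +0.580067
|D^3_{-2,-1}|² = |d^3_{-2,-1}(β)|² = (+0.580067)² = 0.336478 (the z-rotation phases have unit modulus)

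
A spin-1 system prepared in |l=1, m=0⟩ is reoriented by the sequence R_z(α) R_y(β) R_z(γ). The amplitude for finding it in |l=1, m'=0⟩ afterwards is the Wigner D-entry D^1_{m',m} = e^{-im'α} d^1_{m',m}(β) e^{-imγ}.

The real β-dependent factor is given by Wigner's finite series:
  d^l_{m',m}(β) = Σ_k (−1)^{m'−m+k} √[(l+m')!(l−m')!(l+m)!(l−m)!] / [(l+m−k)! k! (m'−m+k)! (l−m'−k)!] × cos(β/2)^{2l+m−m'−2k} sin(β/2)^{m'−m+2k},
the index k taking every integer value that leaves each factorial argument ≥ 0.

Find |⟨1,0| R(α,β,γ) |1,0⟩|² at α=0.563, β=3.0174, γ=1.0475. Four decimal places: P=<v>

P=0.9847

Split into d^1_{0,0}(β=3.0174) × two z-phases.
c=cos(3.0174/2)=0.062056, s=sin(3.0174/2)=0.998073; N=√[1·1·1·1]=1.000000
The bounds max(0,m−m')=0 and min(l+m,l−m')=1 give 2 terms
  k=0: (−1)^0·1.0000/(1)·0.0621^2·0.9981^0 = +0.003851
  k=1: (−1)^1·1.0000/(1)·0.0621^0·0.9981^2 = -0.996149
d^1_{0,0}(3.0174) = +0.003851 -0.996149 = -0.992298
|D^1_{0,0}|² = |d^1_{0,0}(β)|² = (-0.992298)² = 0.984655 (the z-rotation phases have unit modulus)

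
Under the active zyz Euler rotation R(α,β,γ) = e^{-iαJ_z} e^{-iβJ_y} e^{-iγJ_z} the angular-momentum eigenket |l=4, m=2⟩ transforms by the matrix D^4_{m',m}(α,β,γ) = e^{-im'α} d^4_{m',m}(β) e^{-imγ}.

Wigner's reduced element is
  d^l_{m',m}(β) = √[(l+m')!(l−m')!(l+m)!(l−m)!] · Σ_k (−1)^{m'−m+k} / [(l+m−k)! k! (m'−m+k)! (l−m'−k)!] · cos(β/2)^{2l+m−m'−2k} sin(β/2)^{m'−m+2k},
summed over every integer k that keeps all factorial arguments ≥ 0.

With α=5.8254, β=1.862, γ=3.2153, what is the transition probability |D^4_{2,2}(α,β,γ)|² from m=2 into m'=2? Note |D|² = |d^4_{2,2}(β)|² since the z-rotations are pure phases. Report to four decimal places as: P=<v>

P=0.2077

Split into d^4_{2,2}(β=1.862) × two z-phases.
c=cos(1.862/2)=0.597032, s=sin(1.862/2)=0.802217; N=√[720·2·720·2]=1440.000000
k∈{0,1,2} keeps every argument non-negative
  k=0: (−1)^0·1440.0000/(1440)·0.5970^8·0.8022^0 = +0.016143
  k=1: (−1)^1·1440.0000/(120)·0.5970^6·0.8022^2 = -0.349745
  k=2: (−1)^2·1440.0000/(96)·0.5970^4·0.8022^4 = +0.789315
d^4_{2,2}(1.862) = +0.016143 -0.349745 +0.789315 = +0.455713
|D^4_{2,2}|² = |d^4_{2,2}(β)|² = (+0.455713)² = 0.207674 (the z-rotation phases have unit modulus)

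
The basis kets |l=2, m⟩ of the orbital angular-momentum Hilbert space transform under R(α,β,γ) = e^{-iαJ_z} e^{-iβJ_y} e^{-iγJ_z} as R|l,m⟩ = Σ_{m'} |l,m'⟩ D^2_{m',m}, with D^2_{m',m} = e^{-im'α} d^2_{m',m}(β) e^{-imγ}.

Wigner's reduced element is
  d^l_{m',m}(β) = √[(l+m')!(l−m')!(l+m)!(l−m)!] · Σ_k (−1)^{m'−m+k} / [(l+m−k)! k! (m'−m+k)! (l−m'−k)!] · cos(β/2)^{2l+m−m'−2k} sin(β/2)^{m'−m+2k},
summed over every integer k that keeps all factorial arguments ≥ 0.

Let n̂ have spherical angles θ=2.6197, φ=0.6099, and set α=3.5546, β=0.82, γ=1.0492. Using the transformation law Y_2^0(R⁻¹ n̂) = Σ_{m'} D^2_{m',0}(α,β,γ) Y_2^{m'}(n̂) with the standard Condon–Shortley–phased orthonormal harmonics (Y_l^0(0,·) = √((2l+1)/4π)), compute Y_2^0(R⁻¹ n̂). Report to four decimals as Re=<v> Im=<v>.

Need the full column D^2_{m',0} for m'=−2..2 at α=3.5546, β=0.82, γ=1.0492.
cos(β/2)=0.917121, sin(β/2)=0.398609
d^2_{-2,0}: single k=2 term ⇒ +0.327359;  D = +0.221887+0.240686i
d^2_{-1,0}: k∈[1..2] ⇒ +0.753187 -0.142280 = +0.610907;  D = -0.559540-0.245197i
d^2_{0,0}: k∈[0..2] ⇒ +0.707467 -0.534574 +0.025246 = +0.198139;  D = +0.198139+0.000000i
d^2_{1,0}: k∈[0..1] ⇒ -0.753187 +0.142280 = -0.610907;  D = +0.559540-0.245197i
d^2_{2,0}: single k=0 term ⇒ +0.327359;  D = +0.221887-0.240686i
Y_2^{m'}(θ=2.6197,φ=0.6099) and Σ D·Y over m':
  (+0.2219+0.2407i)·(+0.0330-0.0901i)  (-0.5595-0.2452i)·(-0.2737+0.1912i)  (+0.1981+0.0000i)·(+0.3956+0.0000i)  (+0.5595-0.2452i)·(+0.2737+0.1912i)  (+0.2219-0.2407i)·(+0.0330+0.0901i)
Y_2^0(R⁻¹ n̂) = +0.536468-0.000000i

Re=0.5365 Im=0.0000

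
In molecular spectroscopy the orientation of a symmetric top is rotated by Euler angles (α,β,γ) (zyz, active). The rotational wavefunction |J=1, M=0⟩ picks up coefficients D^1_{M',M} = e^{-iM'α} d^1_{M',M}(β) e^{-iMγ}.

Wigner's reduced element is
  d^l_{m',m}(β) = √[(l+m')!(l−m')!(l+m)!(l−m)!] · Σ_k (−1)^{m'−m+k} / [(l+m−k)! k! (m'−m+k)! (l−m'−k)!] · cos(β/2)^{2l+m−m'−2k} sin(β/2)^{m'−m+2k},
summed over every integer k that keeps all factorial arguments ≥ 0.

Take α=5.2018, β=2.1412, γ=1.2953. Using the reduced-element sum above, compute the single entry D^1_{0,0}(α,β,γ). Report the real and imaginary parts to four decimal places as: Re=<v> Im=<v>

Re=-0.5400 Im=0.0000

First d^1_{0,0}(β=2.1412), then the phase factors e^{-i(0)α} and e^{-i(0)γ}:
Half-angle: c=0.479598, s=0.877488. N=√(1·1·1·1)=1.000000
Admissible k: 0..1 (factorial args all ≥0)
  k=0: (−1)^0·1.0000/(1)·0.4796^2·0.8775^0 = +0.230014
  k=1: (−1)^1·1.0000/(1)·0.4796^0·0.8775^2 = -0.769986
d^1_{0,0}(2.1412) = +0.230014 -0.769986 = -0.539972
D = (+1.000000+0.000000i)·(-0.539972)·(+1.000000+0.000000i) = -0.539972+0.000000i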